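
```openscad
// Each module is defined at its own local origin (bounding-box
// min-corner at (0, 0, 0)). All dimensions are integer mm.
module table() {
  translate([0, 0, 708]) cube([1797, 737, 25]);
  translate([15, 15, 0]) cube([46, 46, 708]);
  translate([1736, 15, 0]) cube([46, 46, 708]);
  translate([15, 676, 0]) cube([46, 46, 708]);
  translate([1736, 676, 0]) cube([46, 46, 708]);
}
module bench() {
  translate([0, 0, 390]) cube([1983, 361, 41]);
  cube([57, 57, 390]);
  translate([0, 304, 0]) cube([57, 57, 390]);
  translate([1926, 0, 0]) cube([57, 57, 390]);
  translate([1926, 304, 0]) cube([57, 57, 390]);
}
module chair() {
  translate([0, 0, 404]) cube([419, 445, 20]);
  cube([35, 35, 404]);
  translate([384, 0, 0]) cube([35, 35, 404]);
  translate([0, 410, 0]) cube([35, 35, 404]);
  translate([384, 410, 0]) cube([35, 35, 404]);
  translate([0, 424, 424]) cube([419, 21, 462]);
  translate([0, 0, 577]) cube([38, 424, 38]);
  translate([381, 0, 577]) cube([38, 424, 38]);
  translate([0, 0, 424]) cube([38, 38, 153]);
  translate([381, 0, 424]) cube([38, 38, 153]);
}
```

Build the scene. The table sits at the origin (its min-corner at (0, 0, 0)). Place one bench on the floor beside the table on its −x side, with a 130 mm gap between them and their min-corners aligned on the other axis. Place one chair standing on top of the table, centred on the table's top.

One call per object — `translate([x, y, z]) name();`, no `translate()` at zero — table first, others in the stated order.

table();
translate([-2113, 0, 0]) bench();
translate([689, 146, 733]) chair();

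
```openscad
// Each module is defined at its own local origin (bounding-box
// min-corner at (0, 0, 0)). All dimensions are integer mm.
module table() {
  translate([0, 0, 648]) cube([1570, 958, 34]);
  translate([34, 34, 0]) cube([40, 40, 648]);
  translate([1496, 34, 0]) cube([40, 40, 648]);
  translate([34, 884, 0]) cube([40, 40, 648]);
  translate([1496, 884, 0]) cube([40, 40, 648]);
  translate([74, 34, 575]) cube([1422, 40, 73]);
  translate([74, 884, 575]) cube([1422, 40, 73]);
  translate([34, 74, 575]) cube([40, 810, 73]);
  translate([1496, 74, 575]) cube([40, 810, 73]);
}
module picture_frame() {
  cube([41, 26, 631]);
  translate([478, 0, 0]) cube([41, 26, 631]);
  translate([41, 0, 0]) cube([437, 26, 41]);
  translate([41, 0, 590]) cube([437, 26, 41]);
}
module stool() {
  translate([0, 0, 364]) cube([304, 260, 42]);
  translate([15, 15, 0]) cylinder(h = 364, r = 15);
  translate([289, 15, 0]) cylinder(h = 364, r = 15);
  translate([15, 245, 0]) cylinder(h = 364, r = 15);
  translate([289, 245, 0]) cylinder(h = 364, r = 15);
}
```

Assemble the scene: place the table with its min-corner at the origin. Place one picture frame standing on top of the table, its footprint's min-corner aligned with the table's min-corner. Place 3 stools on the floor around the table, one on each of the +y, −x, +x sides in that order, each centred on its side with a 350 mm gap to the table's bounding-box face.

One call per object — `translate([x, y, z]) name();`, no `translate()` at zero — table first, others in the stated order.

table();
translate([0, 0, 682]) picture_frame();
translate([633, 1308, 0]) stool();
translate([-654, 349, 0]) stool();
translate([1920, 349, 0]) stool();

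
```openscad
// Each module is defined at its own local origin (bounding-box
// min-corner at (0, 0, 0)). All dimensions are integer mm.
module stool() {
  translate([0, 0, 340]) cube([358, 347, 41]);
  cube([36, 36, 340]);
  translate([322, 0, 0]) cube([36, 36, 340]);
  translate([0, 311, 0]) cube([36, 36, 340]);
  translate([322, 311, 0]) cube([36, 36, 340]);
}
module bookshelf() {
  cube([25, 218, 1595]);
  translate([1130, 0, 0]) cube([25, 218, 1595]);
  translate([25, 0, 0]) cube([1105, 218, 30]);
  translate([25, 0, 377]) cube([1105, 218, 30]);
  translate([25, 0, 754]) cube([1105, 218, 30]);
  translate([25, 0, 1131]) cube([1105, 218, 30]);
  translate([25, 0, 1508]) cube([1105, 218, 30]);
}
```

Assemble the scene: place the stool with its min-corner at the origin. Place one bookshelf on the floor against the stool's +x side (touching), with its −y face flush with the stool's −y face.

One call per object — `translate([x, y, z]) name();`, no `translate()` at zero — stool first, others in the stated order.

stool();
translate([358, 0, 0]) bookshelf();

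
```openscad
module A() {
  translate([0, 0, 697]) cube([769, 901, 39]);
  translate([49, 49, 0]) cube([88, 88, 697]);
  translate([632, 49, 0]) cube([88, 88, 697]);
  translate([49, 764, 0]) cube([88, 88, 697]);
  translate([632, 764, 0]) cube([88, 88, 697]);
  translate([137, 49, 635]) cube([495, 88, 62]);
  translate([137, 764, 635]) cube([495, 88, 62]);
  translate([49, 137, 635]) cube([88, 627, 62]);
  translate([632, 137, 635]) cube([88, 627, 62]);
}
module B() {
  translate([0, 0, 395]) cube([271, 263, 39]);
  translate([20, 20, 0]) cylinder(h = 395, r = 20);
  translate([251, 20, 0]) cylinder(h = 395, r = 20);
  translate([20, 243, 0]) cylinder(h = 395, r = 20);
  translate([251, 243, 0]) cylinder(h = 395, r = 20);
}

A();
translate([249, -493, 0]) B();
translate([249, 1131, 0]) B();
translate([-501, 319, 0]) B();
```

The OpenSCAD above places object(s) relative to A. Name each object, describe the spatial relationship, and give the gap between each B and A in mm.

A is a table. B is a stool. Three stools sit around the table at the −y, +y, −x sides. The gap between each stool and the table is 230 mm.

Each stool's nearest face is 230 mm from the table's bounding box.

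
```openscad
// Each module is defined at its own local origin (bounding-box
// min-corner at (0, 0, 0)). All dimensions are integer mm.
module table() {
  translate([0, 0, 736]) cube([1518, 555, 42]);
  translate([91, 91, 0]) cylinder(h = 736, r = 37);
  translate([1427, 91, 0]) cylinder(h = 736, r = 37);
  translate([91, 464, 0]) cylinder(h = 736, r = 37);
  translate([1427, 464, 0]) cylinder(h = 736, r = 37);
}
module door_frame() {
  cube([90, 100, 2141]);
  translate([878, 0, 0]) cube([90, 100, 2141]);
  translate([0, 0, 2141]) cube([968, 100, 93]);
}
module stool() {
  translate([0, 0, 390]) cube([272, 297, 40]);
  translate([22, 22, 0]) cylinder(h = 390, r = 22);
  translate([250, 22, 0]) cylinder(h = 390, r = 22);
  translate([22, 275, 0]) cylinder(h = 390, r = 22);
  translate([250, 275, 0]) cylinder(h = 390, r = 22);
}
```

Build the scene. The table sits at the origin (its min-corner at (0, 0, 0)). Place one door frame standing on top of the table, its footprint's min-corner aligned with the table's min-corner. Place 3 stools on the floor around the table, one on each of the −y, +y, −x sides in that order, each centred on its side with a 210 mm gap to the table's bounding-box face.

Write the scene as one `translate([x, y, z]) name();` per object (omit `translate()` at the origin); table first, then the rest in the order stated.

table();
translate([0, 0, 778]) door_frame();
translate([623, -507, 0]) stool();
translate([623, 765, 0]) stool();
translate([-482, 129, 0]) stool();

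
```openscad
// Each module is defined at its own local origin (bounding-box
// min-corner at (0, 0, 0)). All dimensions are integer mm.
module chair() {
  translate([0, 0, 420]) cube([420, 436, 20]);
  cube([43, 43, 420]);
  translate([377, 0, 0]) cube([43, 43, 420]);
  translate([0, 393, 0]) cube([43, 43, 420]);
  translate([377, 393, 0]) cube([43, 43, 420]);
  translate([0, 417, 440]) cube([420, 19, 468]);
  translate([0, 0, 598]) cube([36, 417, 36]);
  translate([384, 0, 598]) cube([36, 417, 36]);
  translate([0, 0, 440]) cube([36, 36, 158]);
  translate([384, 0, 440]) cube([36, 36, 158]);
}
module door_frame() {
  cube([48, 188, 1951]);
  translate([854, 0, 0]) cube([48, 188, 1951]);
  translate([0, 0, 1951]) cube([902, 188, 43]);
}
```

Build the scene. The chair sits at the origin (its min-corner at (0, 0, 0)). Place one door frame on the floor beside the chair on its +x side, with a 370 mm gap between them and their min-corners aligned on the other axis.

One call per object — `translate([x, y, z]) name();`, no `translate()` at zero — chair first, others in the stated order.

chair();
translate([790, 0, 0]) door_frame();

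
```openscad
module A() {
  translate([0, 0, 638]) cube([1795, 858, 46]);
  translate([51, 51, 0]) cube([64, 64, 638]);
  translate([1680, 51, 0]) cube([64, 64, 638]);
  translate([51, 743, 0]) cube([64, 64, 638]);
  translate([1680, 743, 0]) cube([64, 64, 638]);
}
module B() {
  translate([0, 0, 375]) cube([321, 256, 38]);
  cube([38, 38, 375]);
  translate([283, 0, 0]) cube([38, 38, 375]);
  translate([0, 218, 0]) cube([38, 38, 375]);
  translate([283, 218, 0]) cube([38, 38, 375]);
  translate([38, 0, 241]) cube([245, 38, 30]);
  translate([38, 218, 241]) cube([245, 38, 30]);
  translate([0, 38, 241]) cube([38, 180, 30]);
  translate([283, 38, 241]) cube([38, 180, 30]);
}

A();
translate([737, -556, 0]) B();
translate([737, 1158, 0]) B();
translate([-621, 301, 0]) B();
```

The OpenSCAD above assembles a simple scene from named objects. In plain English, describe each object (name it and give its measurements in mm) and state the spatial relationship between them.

A is a table: top 1795 mm (x) × 858 mm (y), 46 mm thick, upper face at z = 684 mm, on four 64×64 mm square legs, each inset 51 mm from the nearest pair of top edges, running from z = 0 to the bottom of the top.

B is a simple wooden stool: a rectangular seat 321 mm (x) by 256 mm (y), 38 mm thick, top face at z = 413 mm, on four square legs, each 38×38 mm in cross-section. The legs rest on z = 0, each flush with a corner of the seat. Four stretchers, 38 mm wide and 30 mm tall, connect adjacent legs with their undersides at z = 241 mm, each running between the inner faces of the legs it joins and aligned with the legs' outer faces on the other axis.

Three stools sit around the table at the −y, +y, −x sides.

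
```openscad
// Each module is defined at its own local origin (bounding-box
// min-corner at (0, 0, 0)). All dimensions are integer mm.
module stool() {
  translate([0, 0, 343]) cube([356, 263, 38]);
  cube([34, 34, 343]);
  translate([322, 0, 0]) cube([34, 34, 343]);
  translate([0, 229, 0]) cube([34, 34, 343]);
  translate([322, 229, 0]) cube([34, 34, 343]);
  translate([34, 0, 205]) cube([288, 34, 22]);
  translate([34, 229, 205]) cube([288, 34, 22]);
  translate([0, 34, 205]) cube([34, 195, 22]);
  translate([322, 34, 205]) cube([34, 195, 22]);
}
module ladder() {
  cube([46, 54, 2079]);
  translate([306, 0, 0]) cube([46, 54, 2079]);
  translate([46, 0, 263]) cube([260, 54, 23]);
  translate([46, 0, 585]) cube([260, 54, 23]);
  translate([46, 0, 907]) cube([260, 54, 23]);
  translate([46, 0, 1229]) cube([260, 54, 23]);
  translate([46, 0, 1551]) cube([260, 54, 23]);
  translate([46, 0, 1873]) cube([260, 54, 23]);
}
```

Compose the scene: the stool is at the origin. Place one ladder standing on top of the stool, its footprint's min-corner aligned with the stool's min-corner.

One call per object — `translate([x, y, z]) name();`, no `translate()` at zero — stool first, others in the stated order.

stool();
translate([0, 0, 381]) ladder();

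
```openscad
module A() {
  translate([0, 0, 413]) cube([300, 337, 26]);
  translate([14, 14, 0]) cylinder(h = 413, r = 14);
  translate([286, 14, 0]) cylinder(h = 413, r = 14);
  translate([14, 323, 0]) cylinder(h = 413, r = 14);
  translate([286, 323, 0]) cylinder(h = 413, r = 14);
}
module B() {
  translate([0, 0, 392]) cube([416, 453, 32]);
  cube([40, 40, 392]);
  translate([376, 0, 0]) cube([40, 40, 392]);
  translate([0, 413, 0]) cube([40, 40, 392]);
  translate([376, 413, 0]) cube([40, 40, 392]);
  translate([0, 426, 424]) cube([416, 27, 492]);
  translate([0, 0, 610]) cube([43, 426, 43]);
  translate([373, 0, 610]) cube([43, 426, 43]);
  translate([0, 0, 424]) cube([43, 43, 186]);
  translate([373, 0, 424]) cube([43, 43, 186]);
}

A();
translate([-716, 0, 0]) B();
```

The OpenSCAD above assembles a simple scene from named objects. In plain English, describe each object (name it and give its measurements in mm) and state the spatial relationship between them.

A is a four-legged stool. The seat is 300×337 mm, 26 mm thick, top at z = 439 mm. It stands on four round legs, each 28 mm in diameter, from z = 0 to the seat underside, each leg's axis is inset half a diameter from the nearest pair of seat edges (so the leg's bounding box is flush with the corner).

B is a chair. The seat is a 416×453×32 mm slab with its top at z = 424 mm, on four 40×40 mm corner legs (flush with the seat edges, standing on z = 0). A flat backrest 27 mm thick, 492 mm tall, spans the full seat width and rises from the seat top along its +y edge, rear face flush with the rear of the seat. Two armrests of 43×43 mm section run along each side from the seat's front edge to the front of the backrest, top faces 229 mm above the seat top and outer faces flush with the seat's x-edges; a 43×43 mm post under the front of each armrest stands on the seat at the front corner.

The chair is on the floor beside the stool on its −x side.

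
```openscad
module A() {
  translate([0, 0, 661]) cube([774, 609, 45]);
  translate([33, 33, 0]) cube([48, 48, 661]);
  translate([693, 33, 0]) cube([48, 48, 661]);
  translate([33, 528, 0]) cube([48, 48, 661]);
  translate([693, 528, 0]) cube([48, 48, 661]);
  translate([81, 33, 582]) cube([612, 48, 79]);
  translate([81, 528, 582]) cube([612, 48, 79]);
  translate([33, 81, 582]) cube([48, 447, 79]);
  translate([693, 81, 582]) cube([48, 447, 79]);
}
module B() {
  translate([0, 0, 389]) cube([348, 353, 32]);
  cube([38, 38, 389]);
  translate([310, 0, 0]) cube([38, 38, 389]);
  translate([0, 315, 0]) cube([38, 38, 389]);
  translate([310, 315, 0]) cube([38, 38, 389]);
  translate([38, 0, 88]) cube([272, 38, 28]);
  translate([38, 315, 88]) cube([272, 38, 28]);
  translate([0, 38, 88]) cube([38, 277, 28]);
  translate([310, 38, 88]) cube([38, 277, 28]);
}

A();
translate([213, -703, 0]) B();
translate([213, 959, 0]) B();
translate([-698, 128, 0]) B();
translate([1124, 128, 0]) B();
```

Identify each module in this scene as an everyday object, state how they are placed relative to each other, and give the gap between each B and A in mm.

Each stool's nearest face is 350 mm from the table's bounding box.

A is a table. B is a stool. Four stools sit around the table at the −y, +y, −x, +x sides. The gap between each stool and the table is 350 mm.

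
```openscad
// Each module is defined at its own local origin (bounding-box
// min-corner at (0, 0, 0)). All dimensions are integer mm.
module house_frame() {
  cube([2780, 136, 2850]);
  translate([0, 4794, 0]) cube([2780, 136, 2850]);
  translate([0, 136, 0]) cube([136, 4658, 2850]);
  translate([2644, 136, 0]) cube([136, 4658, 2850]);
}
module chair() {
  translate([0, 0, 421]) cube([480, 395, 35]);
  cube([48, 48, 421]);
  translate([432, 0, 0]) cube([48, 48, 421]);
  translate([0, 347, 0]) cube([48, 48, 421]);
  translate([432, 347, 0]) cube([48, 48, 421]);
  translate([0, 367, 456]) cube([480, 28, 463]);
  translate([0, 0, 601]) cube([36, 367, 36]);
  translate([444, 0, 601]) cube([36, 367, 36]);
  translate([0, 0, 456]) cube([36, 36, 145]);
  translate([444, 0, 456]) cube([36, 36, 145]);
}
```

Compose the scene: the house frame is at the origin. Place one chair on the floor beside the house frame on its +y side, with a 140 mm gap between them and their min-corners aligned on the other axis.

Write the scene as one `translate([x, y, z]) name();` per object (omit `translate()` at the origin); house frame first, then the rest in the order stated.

house_frame();
translate([0, 5070, 0]) chair();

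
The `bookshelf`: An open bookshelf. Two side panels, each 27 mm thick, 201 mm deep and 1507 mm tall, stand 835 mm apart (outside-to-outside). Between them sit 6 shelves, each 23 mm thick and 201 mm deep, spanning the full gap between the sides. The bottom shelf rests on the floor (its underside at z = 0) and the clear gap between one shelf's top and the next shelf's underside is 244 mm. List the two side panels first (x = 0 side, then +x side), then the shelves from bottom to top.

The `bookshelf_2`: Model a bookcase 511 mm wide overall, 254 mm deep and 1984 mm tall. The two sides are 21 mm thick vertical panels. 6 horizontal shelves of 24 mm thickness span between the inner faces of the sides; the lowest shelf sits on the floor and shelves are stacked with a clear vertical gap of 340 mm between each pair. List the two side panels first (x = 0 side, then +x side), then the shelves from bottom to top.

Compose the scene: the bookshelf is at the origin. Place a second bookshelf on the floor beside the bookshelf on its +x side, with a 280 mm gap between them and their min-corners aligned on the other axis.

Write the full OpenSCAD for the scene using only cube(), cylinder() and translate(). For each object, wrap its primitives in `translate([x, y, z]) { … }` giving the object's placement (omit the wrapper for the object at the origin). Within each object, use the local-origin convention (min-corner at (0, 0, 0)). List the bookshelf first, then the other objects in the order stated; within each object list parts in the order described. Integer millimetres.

cube([27, 201, 1507]);
translate([808, 0, 0]) cube([27, 201, 1507]);
translate([27, 0, 0]) cube([781, 201, 23]);
translate([27, 0, 267]) cube([781, 201, 23]);
translate([27, 0, 534]) cube([781, 201, 23]);
translate([27, 0, 801]) cube([781, 201, 23]);
translate([27, 0, 1068]) cube([781, 201, 23]);
translate([27, 0, 1335]) cube([781, 201, 23]);
translate([1115, 0, 0]) {
  cube([21, 254, 1984]);
  translate([490, 0, 0]) cube([21, 254, 1984]);
  translate([21, 0, 0]) cube([469, 254, 24]);
  translate([21, 0, 364]) cube([469, 254, 24]);
  translate([21, 0, 728]) cube([469, 254, 24]);
  translate([21, 0, 1092]) cube([469, 254, 24]);
  translate([21, 0, 1456]) cube([469, 254, 24]);
  translate([21, 0, 1820]) cube([469, 254, 24]);
}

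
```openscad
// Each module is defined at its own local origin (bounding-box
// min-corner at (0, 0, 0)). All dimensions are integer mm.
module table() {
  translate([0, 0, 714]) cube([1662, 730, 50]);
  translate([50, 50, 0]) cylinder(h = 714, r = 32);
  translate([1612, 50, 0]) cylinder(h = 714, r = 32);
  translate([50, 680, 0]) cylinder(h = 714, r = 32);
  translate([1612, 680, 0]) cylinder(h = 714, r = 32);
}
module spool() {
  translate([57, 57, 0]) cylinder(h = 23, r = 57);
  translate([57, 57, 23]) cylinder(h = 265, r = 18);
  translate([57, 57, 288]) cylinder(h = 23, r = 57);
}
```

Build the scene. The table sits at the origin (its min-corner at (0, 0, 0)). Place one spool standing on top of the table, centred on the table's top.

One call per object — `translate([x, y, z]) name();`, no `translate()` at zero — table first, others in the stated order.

table();
translate([774, 308, 764]) spool();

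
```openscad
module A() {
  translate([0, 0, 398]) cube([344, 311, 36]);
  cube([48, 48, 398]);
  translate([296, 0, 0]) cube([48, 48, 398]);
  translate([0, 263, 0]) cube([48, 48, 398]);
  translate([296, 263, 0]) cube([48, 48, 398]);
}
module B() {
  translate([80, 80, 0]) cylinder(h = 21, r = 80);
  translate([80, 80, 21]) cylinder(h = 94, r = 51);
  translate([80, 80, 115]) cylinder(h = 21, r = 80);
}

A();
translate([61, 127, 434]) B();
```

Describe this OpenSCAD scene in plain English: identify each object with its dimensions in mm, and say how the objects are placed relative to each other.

A is a four-legged stool. The seat is 344×311 mm, 36 mm thick, top at z = 434 mm. It stands on four square legs, each 48×48 mm in cross-section, from z = 0 to the seat underside, each flush with a corner of the seat.

B is a spool: two coaxial disc flanges of radius 80 mm and thickness 21 mm, joined by a core cylinder of radius 51 mm and height 94 mm. The lower flange rests on z = 0 and the three cylinders share a vertical axis.

The spool is on top of the stool.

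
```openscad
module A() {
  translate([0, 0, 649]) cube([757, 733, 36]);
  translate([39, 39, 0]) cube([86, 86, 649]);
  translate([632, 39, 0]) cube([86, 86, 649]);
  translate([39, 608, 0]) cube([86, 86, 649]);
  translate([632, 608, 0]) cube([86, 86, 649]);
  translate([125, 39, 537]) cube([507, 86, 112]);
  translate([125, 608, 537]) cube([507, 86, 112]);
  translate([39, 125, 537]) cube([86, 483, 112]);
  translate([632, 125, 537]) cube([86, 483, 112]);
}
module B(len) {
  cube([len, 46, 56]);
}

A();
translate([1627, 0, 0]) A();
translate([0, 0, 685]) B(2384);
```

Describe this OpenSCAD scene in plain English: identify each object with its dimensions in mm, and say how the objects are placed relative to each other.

A is a table with a 757×733 mm rectangular top, 36 mm thick, top surface at z = 685 mm, supported by four 86×86 mm square legs, each inset 39 mm from the nearest pair of top edges, running from the floor. Four apron rails, 86 mm thick and 112 mm tall, run between adjacent legs with their top edges flush with the underside of the top and their outer faces flush with the legs' outer faces.

B is a rectangular beam 2384 mm long (x), 46 mm deep (y), 56 mm thick (z).

The beam spans the tops of two tables placed 870 mm apart, resting at z = 685 mm.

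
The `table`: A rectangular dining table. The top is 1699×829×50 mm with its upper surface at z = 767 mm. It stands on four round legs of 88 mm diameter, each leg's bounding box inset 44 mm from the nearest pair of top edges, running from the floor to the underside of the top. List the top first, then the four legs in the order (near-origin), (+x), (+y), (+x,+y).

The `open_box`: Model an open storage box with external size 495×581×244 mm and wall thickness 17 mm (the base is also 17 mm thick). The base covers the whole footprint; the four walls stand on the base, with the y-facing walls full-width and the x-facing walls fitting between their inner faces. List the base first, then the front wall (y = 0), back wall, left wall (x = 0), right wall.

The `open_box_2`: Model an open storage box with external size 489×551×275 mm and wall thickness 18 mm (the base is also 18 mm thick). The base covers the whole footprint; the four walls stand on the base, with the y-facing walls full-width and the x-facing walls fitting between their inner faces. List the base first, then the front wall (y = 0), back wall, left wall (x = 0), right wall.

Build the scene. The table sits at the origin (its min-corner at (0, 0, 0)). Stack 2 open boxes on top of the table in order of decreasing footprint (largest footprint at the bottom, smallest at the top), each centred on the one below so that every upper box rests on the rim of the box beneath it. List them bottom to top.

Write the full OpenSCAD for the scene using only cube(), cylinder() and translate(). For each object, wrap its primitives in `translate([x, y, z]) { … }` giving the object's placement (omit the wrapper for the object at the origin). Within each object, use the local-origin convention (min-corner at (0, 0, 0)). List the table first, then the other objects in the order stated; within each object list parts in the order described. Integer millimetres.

translate([0, 0, 717]) cube([1699, 829, 50]);
translate([88, 88, 0]) cylinder(h = 717, r = 44);
translate([1611, 88, 0]) cylinder(h = 717, r = 44);
translate([88, 741, 0]) cylinder(h = 717, r = 44);
translate([1611, 741, 0]) cylinder(h = 717, r = 44);
translate([602, 124, 767]) {
  cube([495, 581, 17]);
  translate([0, 0, 17]) cube([495, 17, 227]);
  translate([0, 564, 17]) cube([495, 17, 227]);
  translate([0, 17, 17]) cube([17, 547, 227]);
  translate([478, 17, 17]) cube([17, 547, 227]);
}
translate([605, 139, 1011]) {
  cube([489, 551, 18]);
  translate([0, 0, 18]) cube([489, 18, 257]);
  translate([0, 533, 18]) cube([489, 18, 257]);
  translate([0, 18, 18]) cube([18, 515, 257]);
  translate([471, 18, 18]) cube([18, 515, 257]);
}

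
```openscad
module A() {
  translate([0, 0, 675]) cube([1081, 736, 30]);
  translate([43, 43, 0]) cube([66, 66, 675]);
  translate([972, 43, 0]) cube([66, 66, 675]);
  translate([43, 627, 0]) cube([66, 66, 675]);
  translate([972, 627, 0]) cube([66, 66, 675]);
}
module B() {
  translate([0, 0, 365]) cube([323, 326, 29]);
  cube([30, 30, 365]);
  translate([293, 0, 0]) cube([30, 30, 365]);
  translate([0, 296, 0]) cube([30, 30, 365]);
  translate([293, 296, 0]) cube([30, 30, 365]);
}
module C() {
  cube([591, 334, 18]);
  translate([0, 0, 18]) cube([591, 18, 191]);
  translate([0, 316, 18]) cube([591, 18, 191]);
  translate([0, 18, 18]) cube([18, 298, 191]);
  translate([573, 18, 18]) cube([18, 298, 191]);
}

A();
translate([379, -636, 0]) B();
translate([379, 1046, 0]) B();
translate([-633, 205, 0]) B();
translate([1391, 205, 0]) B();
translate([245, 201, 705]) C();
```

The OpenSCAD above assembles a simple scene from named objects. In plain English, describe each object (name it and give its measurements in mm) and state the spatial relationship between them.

A is a rectangular dining table. The top is 1081×736×30 mm with its upper surface at z = 705 mm. It stands on four 66×66 mm square legs, each inset 43 mm from the nearest pair of top edges, running from the floor to the underside of the top.

B is a four-legged stool. The seat is 323×326 mm, 29 mm thick, top at z = 394 mm. It stands on four square legs, each 30×30 mm in cross-section, from z = 0 to the seat underside, each flush with a corner of the seat.

C is an open storage box with external size 591×334×209 mm and wall thickness 18 mm (the base is also 18 mm thick). The base covers the whole footprint; the four walls stand on the base, with the y-facing walls full-width and the x-facing walls fitting between their inner faces.

Four stools sit around the table at the −y, +y, −x, +x sides. The open box is on top of the table, centred.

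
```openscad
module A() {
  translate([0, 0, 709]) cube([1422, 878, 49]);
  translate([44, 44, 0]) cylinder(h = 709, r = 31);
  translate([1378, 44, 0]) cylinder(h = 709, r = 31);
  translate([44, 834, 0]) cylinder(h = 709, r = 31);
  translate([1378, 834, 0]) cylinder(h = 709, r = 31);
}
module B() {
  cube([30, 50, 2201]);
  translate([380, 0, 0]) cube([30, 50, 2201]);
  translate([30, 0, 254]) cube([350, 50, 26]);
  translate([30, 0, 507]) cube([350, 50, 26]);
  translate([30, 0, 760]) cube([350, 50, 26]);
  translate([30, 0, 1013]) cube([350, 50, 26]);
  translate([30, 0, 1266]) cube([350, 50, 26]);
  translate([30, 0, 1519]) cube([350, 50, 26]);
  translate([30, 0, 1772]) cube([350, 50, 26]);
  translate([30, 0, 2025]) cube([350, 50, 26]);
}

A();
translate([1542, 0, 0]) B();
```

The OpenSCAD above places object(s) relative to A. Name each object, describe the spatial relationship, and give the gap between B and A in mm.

A is a table. B is a ladder. The ladder is on the floor beside the table on its +x side. The gap between the ladder and the table is 120 mm.

The ladder's nearest face is 120 mm from the table's +x face.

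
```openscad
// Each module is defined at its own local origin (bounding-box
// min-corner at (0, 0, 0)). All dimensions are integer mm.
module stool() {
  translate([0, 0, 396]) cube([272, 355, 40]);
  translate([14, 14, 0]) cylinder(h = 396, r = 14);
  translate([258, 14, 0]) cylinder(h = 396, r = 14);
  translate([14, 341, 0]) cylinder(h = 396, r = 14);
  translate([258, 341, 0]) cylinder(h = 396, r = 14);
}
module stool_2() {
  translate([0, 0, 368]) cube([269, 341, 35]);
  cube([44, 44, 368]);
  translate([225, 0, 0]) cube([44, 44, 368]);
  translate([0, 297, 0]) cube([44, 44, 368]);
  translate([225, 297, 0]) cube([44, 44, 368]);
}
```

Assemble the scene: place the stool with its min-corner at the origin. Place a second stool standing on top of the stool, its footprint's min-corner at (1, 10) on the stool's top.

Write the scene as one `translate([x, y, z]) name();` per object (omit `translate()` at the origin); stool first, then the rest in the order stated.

stool();
translate([1, 10, 436]) stool_2();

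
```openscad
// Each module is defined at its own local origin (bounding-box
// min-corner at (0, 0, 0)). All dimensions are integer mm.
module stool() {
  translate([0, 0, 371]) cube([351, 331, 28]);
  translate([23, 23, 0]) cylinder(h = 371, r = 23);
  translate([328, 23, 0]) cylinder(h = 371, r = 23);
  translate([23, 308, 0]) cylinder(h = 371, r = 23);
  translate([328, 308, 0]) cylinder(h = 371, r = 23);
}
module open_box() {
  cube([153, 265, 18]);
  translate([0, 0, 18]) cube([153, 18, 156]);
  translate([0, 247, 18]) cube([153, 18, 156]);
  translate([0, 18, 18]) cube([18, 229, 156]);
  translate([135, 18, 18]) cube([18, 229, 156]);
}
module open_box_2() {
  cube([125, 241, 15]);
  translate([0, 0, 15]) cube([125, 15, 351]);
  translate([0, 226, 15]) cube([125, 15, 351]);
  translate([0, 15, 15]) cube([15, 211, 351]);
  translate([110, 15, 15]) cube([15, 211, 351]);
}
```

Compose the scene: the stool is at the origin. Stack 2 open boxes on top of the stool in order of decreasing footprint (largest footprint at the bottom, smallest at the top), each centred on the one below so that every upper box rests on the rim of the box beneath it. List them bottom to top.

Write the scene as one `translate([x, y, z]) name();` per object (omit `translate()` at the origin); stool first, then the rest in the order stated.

stool();
translate([99, 33, 399]) open_box();
translate([113, 45, 573]) open_box_2();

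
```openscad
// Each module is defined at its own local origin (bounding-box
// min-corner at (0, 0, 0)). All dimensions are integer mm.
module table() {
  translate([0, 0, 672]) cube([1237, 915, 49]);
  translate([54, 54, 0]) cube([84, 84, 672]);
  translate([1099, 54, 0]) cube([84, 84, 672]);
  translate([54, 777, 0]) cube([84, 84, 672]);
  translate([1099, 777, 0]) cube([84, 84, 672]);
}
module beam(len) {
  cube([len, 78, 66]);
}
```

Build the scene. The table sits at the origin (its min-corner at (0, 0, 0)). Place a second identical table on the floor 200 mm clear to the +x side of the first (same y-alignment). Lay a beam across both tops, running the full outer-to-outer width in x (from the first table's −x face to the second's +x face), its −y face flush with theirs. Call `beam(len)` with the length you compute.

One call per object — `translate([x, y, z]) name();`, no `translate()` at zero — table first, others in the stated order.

table();
translate([1437, 0, 0]) table();
translate([0, 0, 721]) beam(2674);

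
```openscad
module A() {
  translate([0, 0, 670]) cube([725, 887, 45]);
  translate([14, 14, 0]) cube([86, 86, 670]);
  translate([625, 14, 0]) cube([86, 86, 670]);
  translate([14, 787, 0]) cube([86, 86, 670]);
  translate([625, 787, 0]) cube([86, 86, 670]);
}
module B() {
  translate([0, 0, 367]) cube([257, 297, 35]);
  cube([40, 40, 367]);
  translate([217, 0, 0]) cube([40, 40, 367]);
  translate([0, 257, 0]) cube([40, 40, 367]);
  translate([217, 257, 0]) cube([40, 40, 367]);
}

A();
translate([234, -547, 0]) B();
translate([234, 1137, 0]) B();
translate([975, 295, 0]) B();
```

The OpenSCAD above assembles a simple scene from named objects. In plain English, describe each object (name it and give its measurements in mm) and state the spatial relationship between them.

A is a rectangular dining table. The top is 725×887×45 mm with its upper surface at z = 715 mm. It stands on four 86×86 mm square legs, each inset 14 mm from the nearest pair of top edges, running from the floor to the underside of the top.

B is a four-legged stool. The seat is a 257×297×35 mm slab whose top surface is at z = 402 mm; four square legs, each 40×40 mm in cross-section, run from the floor (z = 0) to the underside of the seat, each flush with a corner of the seat.

Three stools sit around the table at the −y, +y, +x sides.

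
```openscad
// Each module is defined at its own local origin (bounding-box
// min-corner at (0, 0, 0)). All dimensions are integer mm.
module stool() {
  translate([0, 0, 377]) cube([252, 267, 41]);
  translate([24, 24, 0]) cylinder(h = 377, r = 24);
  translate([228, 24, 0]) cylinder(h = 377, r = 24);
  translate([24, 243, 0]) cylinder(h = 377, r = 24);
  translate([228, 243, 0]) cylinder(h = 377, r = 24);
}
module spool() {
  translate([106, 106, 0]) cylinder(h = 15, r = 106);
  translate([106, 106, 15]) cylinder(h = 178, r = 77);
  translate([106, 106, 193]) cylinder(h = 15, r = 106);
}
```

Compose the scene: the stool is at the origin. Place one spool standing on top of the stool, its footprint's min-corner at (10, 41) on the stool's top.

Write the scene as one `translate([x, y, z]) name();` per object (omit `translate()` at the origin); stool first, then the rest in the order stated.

stool();
translate([10, 41, 418]) spool();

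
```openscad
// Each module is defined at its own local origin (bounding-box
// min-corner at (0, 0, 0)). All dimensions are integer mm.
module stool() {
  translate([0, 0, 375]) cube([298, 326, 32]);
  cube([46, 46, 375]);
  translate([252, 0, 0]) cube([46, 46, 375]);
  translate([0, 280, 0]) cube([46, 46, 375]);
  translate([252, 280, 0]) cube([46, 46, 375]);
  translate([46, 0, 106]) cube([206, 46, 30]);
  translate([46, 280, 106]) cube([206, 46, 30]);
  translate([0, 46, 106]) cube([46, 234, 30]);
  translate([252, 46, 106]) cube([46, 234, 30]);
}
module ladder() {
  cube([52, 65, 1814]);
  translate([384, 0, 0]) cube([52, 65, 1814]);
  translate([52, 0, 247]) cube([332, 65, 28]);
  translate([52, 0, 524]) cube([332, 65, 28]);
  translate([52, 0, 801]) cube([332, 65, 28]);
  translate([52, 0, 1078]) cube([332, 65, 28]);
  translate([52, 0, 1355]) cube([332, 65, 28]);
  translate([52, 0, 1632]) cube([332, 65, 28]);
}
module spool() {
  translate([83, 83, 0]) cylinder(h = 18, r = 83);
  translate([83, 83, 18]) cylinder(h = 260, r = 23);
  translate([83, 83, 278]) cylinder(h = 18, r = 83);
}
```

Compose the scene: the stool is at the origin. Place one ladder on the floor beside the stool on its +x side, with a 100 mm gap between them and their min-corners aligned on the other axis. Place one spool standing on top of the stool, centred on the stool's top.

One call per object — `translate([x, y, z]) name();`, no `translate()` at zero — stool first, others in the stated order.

stool();
translate([398, 0, 0]) ladder();
translate([66, 80, 407]) spool();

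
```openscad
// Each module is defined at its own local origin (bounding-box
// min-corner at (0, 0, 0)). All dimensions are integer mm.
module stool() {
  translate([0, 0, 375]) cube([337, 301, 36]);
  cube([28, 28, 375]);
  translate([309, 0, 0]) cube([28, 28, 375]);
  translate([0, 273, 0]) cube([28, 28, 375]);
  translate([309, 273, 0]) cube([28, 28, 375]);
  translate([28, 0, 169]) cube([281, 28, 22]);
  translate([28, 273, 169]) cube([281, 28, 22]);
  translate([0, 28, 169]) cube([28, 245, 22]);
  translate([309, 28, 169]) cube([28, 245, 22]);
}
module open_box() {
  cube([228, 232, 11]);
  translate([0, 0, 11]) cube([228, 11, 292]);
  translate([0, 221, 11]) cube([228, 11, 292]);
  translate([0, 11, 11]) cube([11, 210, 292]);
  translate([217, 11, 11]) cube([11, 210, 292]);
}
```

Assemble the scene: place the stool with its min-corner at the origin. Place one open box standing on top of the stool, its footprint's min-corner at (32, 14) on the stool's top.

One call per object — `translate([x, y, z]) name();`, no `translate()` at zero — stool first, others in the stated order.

stool();
translate([32, 14, 411]) open_box();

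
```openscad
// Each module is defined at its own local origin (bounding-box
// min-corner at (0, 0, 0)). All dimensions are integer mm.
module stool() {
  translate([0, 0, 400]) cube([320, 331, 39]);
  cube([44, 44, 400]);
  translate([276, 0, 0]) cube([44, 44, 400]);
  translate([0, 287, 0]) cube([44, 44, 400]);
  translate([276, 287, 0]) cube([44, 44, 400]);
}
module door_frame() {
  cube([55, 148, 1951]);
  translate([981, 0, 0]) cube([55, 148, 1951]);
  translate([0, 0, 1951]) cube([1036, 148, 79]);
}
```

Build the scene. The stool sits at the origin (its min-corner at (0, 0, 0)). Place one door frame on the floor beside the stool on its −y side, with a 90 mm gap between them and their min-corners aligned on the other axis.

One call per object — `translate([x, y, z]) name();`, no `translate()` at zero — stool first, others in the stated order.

stool();
translate([0, -238, 0]) door_frame();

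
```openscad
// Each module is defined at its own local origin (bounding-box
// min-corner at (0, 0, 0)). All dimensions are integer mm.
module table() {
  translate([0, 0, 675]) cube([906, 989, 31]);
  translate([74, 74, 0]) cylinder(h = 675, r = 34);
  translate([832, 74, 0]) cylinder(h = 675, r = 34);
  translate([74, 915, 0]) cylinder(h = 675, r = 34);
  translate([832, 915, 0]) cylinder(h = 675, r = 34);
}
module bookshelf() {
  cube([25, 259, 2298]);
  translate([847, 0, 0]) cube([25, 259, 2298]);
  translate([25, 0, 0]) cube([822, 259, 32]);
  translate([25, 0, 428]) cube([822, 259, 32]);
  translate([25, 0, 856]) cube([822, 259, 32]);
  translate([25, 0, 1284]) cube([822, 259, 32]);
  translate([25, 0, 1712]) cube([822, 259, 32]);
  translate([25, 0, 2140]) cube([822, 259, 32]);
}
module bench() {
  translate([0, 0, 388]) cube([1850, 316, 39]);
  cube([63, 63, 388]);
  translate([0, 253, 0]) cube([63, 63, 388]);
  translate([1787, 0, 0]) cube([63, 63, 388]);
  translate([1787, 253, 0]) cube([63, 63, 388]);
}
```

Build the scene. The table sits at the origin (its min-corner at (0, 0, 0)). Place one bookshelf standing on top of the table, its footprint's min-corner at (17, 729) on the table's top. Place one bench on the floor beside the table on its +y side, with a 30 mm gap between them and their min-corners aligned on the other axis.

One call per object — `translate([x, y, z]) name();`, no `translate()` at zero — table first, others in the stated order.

table();
translate([17, 729, 706]) bookshelf();
translate([0, 1019, 0]) bench();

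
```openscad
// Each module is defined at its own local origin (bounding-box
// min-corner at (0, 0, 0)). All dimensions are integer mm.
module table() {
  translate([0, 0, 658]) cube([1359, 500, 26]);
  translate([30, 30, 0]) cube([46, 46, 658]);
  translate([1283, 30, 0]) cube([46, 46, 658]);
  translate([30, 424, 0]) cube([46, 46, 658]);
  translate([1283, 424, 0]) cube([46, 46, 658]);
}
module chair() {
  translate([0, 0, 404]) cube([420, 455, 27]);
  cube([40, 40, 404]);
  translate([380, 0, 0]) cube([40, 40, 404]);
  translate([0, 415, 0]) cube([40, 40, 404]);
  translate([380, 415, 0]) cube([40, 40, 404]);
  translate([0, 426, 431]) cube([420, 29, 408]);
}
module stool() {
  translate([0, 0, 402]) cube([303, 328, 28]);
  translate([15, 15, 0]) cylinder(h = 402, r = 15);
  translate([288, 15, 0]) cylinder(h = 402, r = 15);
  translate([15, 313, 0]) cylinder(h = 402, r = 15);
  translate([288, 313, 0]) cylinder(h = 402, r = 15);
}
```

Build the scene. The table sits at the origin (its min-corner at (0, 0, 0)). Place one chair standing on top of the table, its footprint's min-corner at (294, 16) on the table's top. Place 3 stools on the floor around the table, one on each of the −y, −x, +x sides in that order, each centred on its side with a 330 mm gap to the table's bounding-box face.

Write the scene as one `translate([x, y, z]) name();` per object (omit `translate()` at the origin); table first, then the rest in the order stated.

table();
translate([294, 16, 684]) chair();
translate([528, -658, 0]) stool();
translate([-633, 86, 0]) stool();
translate([1689, 86, 0]) stool();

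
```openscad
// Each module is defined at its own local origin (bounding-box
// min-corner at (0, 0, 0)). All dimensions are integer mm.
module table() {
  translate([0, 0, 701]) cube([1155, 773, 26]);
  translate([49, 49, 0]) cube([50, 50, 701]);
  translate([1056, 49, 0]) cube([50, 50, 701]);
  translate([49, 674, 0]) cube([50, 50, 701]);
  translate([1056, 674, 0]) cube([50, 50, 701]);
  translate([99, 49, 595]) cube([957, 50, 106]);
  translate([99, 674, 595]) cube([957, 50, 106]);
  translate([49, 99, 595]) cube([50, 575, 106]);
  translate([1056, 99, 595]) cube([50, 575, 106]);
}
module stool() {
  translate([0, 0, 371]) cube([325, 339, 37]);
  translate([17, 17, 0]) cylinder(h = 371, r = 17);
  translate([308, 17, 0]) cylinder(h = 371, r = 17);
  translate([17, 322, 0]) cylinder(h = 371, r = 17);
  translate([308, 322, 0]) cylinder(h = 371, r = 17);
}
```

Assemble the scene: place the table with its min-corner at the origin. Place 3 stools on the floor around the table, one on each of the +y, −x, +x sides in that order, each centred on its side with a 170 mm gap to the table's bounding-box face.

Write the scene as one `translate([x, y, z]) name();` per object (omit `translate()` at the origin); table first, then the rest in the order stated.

table();
translate([415, 943, 0]) stool();
translate([-495, 217, 0]) stool();
translate([1325, 217, 0]) stool();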